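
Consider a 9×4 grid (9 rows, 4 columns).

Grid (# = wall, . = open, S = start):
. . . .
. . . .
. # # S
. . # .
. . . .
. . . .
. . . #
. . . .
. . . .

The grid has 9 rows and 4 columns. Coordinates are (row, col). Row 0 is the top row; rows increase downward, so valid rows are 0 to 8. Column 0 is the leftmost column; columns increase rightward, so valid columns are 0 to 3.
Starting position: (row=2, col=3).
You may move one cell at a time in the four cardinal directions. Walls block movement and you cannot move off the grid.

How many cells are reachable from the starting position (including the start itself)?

BFS flood-fill from (row=2, col=3):
  Distance 0: (row=2, col=3)
  Distance 1: (row=1, col=3), (row=3, col=3)
  Distance 2: (row=0, col=3), (row=1, col=2), (row=4, col=3)
  Distance 3: (row=0, col=2), (row=1, col=1), (row=4, col=2), (row=5, col=3)
  Distance 4: (row=0, col=1), (row=1, col=0), (row=4, col=1), (row=5, col=2)
  Distance 5: (row=0, col=0), (row=2, col=0), (row=3, col=1), (row=4, col=0), (row=5, col=1), (row=6, col=2)
  Distance 6: (row=3, col=0), (row=5, col=0), (row=6, col=1), (row=7, col=2)
  Distance 7: (row=6, col=0), (row=7, col=1), (row=7, col=3), (row=8, col=2)
  Distance 8: (row=7, col=0), (row=8, col=1), (row=8, col=3)
  Distance 9: (row=8, col=0)
Total reachable: 32 (grid has 32 open cells total)

Answer: Reachable cells: 32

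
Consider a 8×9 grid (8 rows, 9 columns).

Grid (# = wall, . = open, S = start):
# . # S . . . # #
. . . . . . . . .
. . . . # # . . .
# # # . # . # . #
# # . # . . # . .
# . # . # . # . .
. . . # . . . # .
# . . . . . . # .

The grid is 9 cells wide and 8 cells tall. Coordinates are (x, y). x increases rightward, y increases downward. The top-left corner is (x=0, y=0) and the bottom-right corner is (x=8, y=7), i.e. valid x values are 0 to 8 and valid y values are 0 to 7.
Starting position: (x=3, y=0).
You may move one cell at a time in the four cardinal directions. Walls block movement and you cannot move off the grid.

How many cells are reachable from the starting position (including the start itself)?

Answer: Reachable cells: 29

Derivation:
BFS flood-fill from (x=3, y=0):
  Distance 0: (x=3, y=0)
  Distance 1: (x=4, y=0), (x=3, y=1)
  Distance 2: (x=5, y=0), (x=2, y=1), (x=4, y=1), (x=3, y=2)
  Distance 3: (x=6, y=0), (x=1, y=1), (x=5, y=1), (x=2, y=2), (x=3, y=3)
  Distance 4: (x=1, y=0), (x=0, y=1), (x=6, y=1), (x=1, y=2)
  Distance 5: (x=7, y=1), (x=0, y=2), (x=6, y=2)
  Distance 6: (x=8, y=1), (x=7, y=2)
  Distance 7: (x=8, y=2), (x=7, y=3)
  Distance 8: (x=7, y=4)
  Distance 9: (x=8, y=4), (x=7, y=5)
  Distance 10: (x=8, y=5)
  Distance 11: (x=8, y=6)
  Distance 12: (x=8, y=7)
Total reachable: 29 (grid has 48 open cells total)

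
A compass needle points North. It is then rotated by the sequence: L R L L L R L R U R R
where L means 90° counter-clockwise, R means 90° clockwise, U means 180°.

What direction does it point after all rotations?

Start: North
  L (left (90° counter-clockwise)) -> West
  R (right (90° clockwise)) -> North
  L (left (90° counter-clockwise)) -> West
  L (left (90° counter-clockwise)) -> South
  L (left (90° counter-clockwise)) -> East
  R (right (90° clockwise)) -> South
  L (left (90° counter-clockwise)) -> East
  R (right (90° clockwise)) -> South
  U (U-turn (180°)) -> North
  R (right (90° clockwise)) -> East
  R (right (90° clockwise)) -> South
Final: South

Answer: Final heading: South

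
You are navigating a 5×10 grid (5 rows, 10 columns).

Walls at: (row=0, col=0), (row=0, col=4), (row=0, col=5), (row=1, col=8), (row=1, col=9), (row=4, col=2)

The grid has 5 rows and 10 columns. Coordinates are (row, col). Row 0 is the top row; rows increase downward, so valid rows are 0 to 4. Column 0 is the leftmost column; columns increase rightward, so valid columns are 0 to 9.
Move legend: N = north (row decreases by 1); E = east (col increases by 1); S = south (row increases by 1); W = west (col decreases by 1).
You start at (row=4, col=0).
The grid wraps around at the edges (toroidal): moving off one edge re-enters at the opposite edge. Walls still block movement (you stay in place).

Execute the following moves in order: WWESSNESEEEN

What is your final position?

Start: (row=4, col=0)
  W (west): (row=4, col=0) -> (row=4, col=9)
  W (west): (row=4, col=9) -> (row=4, col=8)
  E (east): (row=4, col=8) -> (row=4, col=9)
  S (south): (row=4, col=9) -> (row=0, col=9)
  S (south): blocked, stay at (row=0, col=9)
  N (north): (row=0, col=9) -> (row=4, col=9)
  E (east): (row=4, col=9) -> (row=4, col=0)
  S (south): blocked, stay at (row=4, col=0)
  E (east): (row=4, col=0) -> (row=4, col=1)
  E (east): blocked, stay at (row=4, col=1)
  E (east): blocked, stay at (row=4, col=1)
  N (north): (row=4, col=1) -> (row=3, col=1)
Final: (row=3, col=1)

Answer: Final position: (row=3, col=1)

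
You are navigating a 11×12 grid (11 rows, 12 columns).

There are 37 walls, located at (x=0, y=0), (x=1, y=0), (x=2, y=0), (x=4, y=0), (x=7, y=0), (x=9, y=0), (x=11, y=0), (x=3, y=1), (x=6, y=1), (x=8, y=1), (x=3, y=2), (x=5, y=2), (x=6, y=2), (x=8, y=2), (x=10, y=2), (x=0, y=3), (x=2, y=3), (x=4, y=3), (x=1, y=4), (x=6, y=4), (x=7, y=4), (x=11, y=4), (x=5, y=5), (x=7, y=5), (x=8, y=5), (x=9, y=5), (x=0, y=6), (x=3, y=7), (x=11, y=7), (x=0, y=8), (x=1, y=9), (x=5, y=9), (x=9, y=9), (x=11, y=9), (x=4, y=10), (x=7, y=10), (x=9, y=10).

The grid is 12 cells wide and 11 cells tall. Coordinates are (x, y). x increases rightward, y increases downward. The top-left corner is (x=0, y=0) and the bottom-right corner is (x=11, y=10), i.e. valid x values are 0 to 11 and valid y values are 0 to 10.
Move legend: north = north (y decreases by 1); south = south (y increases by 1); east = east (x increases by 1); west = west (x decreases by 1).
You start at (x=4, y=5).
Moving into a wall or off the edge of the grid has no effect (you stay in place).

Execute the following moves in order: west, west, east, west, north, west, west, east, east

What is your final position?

Start: (x=4, y=5)
  west (west): (x=4, y=5) -> (x=3, y=5)
  west (west): (x=3, y=5) -> (x=2, y=5)
  east (east): (x=2, y=5) -> (x=3, y=5)
  west (west): (x=3, y=5) -> (x=2, y=5)
  north (north): (x=2, y=5) -> (x=2, y=4)
  west (west): blocked, stay at (x=2, y=4)
  west (west): blocked, stay at (x=2, y=4)
  east (east): (x=2, y=4) -> (x=3, y=4)
  east (east): (x=3, y=4) -> (x=4, y=4)
Final: (x=4, y=4)

Answer: Final position: (x=4, y=4)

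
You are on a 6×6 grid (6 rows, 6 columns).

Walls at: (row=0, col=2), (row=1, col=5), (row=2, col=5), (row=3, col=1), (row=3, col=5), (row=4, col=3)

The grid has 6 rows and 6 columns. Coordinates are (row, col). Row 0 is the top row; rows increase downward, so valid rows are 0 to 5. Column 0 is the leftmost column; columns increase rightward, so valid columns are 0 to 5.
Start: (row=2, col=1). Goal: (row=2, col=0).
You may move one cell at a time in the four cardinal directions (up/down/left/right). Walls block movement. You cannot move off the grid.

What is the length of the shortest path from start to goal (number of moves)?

BFS from (row=2, col=1) until reaching (row=2, col=0):
  Distance 0: (row=2, col=1)
  Distance 1: (row=1, col=1), (row=2, col=0), (row=2, col=2)  <- goal reached here
One shortest path (1 moves): (row=2, col=1) -> (row=2, col=0)

Answer: Shortest path length: 1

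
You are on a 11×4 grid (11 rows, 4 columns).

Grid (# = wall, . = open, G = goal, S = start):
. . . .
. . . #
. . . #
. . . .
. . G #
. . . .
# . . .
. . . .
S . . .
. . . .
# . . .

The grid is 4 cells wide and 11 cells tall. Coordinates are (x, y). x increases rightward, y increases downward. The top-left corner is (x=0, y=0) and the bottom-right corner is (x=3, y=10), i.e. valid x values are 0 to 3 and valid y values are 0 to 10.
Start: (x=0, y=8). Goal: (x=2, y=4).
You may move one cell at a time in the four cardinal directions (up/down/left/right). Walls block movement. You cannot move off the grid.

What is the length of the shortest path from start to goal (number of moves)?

Answer: Shortest path length: 6

Derivation:
BFS from (x=0, y=8) until reaching (x=2, y=4):
  Distance 0: (x=0, y=8)
  Distance 1: (x=0, y=7), (x=1, y=8), (x=0, y=9)
  Distance 2: (x=1, y=7), (x=2, y=8), (x=1, y=9)
  Distance 3: (x=1, y=6), (x=2, y=7), (x=3, y=8), (x=2, y=9), (x=1, y=10)
  Distance 4: (x=1, y=5), (x=2, y=6), (x=3, y=7), (x=3, y=9), (x=2, y=10)
  Distance 5: (x=1, y=4), (x=0, y=5), (x=2, y=5), (x=3, y=6), (x=3, y=10)
  Distance 6: (x=1, y=3), (x=0, y=4), (x=2, y=4), (x=3, y=5)  <- goal reached here
One shortest path (6 moves): (x=0, y=8) -> (x=1, y=8) -> (x=2, y=8) -> (x=2, y=7) -> (x=2, y=6) -> (x=2, y=5) -> (x=2, y=4)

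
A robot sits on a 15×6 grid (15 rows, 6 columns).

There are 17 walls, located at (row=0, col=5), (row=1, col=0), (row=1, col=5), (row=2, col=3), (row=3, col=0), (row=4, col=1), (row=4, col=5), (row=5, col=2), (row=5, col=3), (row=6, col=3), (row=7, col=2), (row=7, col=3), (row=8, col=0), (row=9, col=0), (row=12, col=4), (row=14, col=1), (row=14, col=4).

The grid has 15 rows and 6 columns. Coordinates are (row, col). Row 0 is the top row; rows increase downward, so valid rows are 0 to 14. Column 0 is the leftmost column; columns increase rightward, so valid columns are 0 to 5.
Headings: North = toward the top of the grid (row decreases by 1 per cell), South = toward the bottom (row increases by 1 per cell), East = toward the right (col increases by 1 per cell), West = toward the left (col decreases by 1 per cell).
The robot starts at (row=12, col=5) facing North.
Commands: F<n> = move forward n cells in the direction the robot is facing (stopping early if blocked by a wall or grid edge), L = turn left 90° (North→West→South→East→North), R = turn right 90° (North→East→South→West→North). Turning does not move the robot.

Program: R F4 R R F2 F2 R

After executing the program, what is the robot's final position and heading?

Answer: Final position: (row=12, col=5), facing North

Derivation:
Start: (row=12, col=5), facing North
  R: turn right, now facing East
  F4: move forward 0/4 (blocked), now at (row=12, col=5)
  R: turn right, now facing South
  R: turn right, now facing West
  F2: move forward 0/2 (blocked), now at (row=12, col=5)
  F2: move forward 0/2 (blocked), now at (row=12, col=5)
  R: turn right, now facing North
Final: (row=12, col=5), facing North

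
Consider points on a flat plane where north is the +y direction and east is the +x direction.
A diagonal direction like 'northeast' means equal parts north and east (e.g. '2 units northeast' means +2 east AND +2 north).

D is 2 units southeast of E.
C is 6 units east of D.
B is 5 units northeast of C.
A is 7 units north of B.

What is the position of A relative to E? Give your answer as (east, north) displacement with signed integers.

Place E at the origin (east=0, north=0).
  D is 2 units southeast of E: delta (east=+2, north=-2); D at (east=2, north=-2).
  C is 6 units east of D: delta (east=+6, north=+0); C at (east=8, north=-2).
  B is 5 units northeast of C: delta (east=+5, north=+5); B at (east=13, north=3).
  A is 7 units north of B: delta (east=+0, north=+7); A at (east=13, north=10).
Therefore A relative to E: (east=13, north=10).

Answer: A is at (east=13, north=10) relative to E.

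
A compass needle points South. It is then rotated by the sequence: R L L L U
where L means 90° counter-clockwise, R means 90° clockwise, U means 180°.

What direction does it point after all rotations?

Answer: Final heading: South

Derivation:
Start: South
  R (right (90° clockwise)) -> West
  L (left (90° counter-clockwise)) -> South
  L (left (90° counter-clockwise)) -> East
  L (left (90° counter-clockwise)) -> North
  U (U-turn (180°)) -> South
Final: South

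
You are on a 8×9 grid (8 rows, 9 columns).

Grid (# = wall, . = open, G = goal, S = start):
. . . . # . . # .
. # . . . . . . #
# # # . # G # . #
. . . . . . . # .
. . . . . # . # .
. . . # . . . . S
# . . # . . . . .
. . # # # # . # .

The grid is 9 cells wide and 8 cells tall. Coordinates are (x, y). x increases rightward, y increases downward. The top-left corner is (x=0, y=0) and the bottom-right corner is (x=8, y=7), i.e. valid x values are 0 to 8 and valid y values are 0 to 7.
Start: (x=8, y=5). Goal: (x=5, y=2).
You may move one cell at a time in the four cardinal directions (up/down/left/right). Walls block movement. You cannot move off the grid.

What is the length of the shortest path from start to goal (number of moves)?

Answer: Shortest path length: 6

Derivation:
BFS from (x=8, y=5) until reaching (x=5, y=2):
  Distance 0: (x=8, y=5)
  Distance 1: (x=8, y=4), (x=7, y=5), (x=8, y=6)
  Distance 2: (x=8, y=3), (x=6, y=5), (x=7, y=6), (x=8, y=7)
  Distance 3: (x=6, y=4), (x=5, y=5), (x=6, y=6)
  Distance 4: (x=6, y=3), (x=4, y=5), (x=5, y=6), (x=6, y=7)
  Distance 5: (x=5, y=3), (x=4, y=4), (x=4, y=6)
  Distance 6: (x=5, y=2), (x=4, y=3), (x=3, y=4)  <- goal reached here
One shortest path (6 moves): (x=8, y=5) -> (x=7, y=5) -> (x=6, y=5) -> (x=6, y=4) -> (x=6, y=3) -> (x=5, y=3) -> (x=5, y=2)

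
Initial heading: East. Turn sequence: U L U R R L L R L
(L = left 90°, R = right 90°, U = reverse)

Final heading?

Answer: Final heading: North

Derivation:
Start: East
  U (U-turn (180°)) -> West
  L (left (90° counter-clockwise)) -> South
  U (U-turn (180°)) -> North
  R (right (90° clockwise)) -> East
  R (right (90° clockwise)) -> South
  L (left (90° counter-clockwise)) -> East
  L (left (90° counter-clockwise)) -> North
  R (right (90° clockwise)) -> East
  L (left (90° counter-clockwise)) -> North
Final: North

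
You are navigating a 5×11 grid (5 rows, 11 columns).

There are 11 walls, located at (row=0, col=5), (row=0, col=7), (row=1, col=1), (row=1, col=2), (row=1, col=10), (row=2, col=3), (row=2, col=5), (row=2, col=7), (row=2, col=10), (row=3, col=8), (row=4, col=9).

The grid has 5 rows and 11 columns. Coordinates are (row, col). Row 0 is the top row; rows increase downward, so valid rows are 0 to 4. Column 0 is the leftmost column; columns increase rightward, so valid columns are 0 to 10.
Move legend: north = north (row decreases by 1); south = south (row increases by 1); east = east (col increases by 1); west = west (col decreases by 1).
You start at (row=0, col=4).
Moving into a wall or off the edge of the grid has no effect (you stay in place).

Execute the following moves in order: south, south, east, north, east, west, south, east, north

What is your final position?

Start: (row=0, col=4)
  south (south): (row=0, col=4) -> (row=1, col=4)
  south (south): (row=1, col=4) -> (row=2, col=4)
  east (east): blocked, stay at (row=2, col=4)
  north (north): (row=2, col=4) -> (row=1, col=4)
  east (east): (row=1, col=4) -> (row=1, col=5)
  west (west): (row=1, col=5) -> (row=1, col=4)
  south (south): (row=1, col=4) -> (row=2, col=4)
  east (east): blocked, stay at (row=2, col=4)
  north (north): (row=2, col=4) -> (row=1, col=4)
Final: (row=1, col=4)

Answer: Final position: (row=1, col=4)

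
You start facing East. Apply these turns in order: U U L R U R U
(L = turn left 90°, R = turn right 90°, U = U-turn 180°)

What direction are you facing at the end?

Answer: Final heading: South

Derivation:
Start: East
  U (U-turn (180°)) -> West
  U (U-turn (180°)) -> East
  L (left (90° counter-clockwise)) -> North
  R (right (90° clockwise)) -> East
  U (U-turn (180°)) -> West
  R (right (90° clockwise)) -> North
  U (U-turn (180°)) -> South
Final: South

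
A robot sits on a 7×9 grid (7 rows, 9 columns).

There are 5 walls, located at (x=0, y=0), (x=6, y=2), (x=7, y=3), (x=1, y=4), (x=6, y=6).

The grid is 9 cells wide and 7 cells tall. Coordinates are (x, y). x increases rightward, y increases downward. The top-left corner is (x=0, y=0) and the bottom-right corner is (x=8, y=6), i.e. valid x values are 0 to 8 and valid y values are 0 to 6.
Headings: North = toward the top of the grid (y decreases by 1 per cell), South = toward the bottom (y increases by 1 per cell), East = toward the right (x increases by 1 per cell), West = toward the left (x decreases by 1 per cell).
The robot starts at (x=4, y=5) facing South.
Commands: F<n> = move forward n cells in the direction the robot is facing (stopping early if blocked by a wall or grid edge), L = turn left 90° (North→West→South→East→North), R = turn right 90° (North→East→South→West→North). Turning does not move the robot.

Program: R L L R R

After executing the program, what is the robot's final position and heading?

Answer: Final position: (x=4, y=5), facing West

Derivation:
Start: (x=4, y=5), facing South
  R: turn right, now facing West
  L: turn left, now facing South
  L: turn left, now facing East
  R: turn right, now facing South
  R: turn right, now facing West
Final: (x=4, y=5), facing West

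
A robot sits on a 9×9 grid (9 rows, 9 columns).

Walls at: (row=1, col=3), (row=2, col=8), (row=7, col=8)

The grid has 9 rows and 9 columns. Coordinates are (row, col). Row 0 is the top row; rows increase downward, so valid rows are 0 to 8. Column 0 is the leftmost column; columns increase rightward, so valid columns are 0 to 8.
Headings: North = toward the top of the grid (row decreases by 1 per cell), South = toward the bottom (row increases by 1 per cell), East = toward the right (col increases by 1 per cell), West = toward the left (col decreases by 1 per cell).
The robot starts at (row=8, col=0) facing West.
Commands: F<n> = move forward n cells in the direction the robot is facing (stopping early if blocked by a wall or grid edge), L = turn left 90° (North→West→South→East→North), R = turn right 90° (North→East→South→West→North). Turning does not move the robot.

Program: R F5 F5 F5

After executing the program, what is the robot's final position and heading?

Start: (row=8, col=0), facing West
  R: turn right, now facing North
  F5: move forward 5, now at (row=3, col=0)
  F5: move forward 3/5 (blocked), now at (row=0, col=0)
  F5: move forward 0/5 (blocked), now at (row=0, col=0)
Final: (row=0, col=0), facing North

Answer: Final position: (row=0, col=0), facing North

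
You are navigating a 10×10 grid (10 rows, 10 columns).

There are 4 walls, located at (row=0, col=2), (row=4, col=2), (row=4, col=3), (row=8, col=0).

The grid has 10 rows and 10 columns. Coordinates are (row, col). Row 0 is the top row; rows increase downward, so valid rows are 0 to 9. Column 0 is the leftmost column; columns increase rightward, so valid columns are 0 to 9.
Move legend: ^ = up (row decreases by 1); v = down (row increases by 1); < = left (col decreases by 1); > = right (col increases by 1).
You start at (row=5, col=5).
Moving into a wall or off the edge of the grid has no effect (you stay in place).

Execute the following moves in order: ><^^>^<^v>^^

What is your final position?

Answer: Final position: (row=0, col=6)

Derivation:
Start: (row=5, col=5)
  > (right): (row=5, col=5) -> (row=5, col=6)
  < (left): (row=5, col=6) -> (row=5, col=5)
  ^ (up): (row=5, col=5) -> (row=4, col=5)
  ^ (up): (row=4, col=5) -> (row=3, col=5)
  > (right): (row=3, col=5) -> (row=3, col=6)
  ^ (up): (row=3, col=6) -> (row=2, col=6)
  < (left): (row=2, col=6) -> (row=2, col=5)
  ^ (up): (row=2, col=5) -> (row=1, col=5)
  v (down): (row=1, col=5) -> (row=2, col=5)
  > (right): (row=2, col=5) -> (row=2, col=6)
  ^ (up): (row=2, col=6) -> (row=1, col=6)
  ^ (up): (row=1, col=6) -> (row=0, col=6)
Final: (row=0, col=6)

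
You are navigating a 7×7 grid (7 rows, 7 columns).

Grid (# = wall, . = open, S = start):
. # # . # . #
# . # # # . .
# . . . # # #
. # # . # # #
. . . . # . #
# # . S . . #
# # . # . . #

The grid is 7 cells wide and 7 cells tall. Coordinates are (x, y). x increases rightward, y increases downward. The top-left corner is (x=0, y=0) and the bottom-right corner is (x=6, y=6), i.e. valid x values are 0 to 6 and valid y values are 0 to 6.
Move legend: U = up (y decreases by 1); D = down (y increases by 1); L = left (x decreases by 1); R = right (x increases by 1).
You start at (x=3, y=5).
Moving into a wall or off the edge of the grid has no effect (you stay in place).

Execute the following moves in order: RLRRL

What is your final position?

Answer: Final position: (x=4, y=5)

Derivation:
Start: (x=3, y=5)
  R (right): (x=3, y=5) -> (x=4, y=5)
  L (left): (x=4, y=5) -> (x=3, y=5)
  R (right): (x=3, y=5) -> (x=4, y=5)
  R (right): (x=4, y=5) -> (x=5, y=5)
  L (left): (x=5, y=5) -> (x=4, y=5)
Final: (x=4, y=5)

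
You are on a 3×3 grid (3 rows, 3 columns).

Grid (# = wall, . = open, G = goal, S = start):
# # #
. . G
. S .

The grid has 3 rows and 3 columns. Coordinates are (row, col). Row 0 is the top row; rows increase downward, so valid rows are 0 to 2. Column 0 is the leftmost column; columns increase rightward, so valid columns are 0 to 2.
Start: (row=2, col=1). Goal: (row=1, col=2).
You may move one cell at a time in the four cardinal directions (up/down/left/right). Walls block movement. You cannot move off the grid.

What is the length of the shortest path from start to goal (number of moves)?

Answer: Shortest path length: 2

Derivation:
BFS from (row=2, col=1) until reaching (row=1, col=2):
  Distance 0: (row=2, col=1)
  Distance 1: (row=1, col=1), (row=2, col=0), (row=2, col=2)
  Distance 2: (row=1, col=0), (row=1, col=2)  <- goal reached here
One shortest path (2 moves): (row=2, col=1) -> (row=2, col=2) -> (row=1, col=2)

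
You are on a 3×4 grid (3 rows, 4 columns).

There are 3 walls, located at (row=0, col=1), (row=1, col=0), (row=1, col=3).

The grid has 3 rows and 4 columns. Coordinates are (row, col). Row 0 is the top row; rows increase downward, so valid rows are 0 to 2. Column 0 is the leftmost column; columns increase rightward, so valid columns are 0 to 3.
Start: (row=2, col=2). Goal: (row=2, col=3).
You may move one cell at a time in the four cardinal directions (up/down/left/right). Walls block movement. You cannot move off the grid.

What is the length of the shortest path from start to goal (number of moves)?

BFS from (row=2, col=2) until reaching (row=2, col=3):
  Distance 0: (row=2, col=2)
  Distance 1: (row=1, col=2), (row=2, col=1), (row=2, col=3)  <- goal reached here
One shortest path (1 moves): (row=2, col=2) -> (row=2, col=3)

Answer: Shortest path length: 1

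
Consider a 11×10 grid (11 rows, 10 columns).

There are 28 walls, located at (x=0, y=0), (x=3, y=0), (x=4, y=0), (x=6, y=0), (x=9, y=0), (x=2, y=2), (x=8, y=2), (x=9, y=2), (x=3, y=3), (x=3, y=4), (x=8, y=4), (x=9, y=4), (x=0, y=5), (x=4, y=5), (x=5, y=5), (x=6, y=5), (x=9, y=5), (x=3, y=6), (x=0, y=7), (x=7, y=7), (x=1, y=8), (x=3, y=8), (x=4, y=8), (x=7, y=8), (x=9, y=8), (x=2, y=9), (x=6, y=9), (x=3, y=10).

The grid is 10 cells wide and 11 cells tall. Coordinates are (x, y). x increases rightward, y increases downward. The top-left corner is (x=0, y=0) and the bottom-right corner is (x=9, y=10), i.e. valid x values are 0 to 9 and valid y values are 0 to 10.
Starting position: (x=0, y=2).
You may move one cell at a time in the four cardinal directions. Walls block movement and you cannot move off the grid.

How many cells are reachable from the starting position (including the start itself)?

BFS flood-fill from (x=0, y=2):
  Distance 0: (x=0, y=2)
  Distance 1: (x=0, y=1), (x=1, y=2), (x=0, y=3)
  Distance 2: (x=1, y=1), (x=1, y=3), (x=0, y=4)
  Distance 3: (x=1, y=0), (x=2, y=1), (x=2, y=3), (x=1, y=4)
  Distance 4: (x=2, y=0), (x=3, y=1), (x=2, y=4), (x=1, y=5)
  Distance 5: (x=4, y=1), (x=3, y=2), (x=2, y=5), (x=1, y=6)
  Distance 6: (x=5, y=1), (x=4, y=2), (x=3, y=5), (x=0, y=6), (x=2, y=6), (x=1, y=7)
  Distance 7: (x=5, y=0), (x=6, y=1), (x=5, y=2), (x=4, y=3), (x=2, y=7)
  Distance 8: (x=7, y=1), (x=6, y=2), (x=5, y=3), (x=4, y=4), (x=3, y=7), (x=2, y=8)
  Distance 9: (x=7, y=0), (x=8, y=1), (x=7, y=2), (x=6, y=3), (x=5, y=4), (x=4, y=7)
  Distance 10: (x=8, y=0), (x=9, y=1), (x=7, y=3), (x=6, y=4), (x=4, y=6), (x=5, y=7)
  Distance 11: (x=8, y=3), (x=7, y=4), (x=5, y=6), (x=6, y=7), (x=5, y=8)
  Distance 12: (x=9, y=3), (x=7, y=5), (x=6, y=6), (x=6, y=8), (x=5, y=9)
  Distance 13: (x=8, y=5), (x=7, y=6), (x=4, y=9), (x=5, y=10)
  Distance 14: (x=8, y=6), (x=3, y=9), (x=4, y=10), (x=6, y=10)
  Distance 15: (x=9, y=6), (x=8, y=7), (x=7, y=10)
  Distance 16: (x=9, y=7), (x=8, y=8), (x=7, y=9), (x=8, y=10)
  Distance 17: (x=8, y=9), (x=9, y=10)
  Distance 18: (x=9, y=9)
Total reachable: 76 (grid has 82 open cells total)

Answer: Reachable cells: 76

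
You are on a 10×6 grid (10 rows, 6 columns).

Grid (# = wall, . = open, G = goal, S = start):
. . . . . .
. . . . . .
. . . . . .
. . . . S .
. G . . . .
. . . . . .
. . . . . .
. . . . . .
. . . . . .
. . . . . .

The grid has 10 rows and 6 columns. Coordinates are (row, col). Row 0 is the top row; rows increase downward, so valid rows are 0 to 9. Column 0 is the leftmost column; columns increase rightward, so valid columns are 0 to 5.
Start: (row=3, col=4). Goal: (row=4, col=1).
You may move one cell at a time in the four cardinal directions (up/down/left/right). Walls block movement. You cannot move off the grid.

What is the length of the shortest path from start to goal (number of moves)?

Answer: Shortest path length: 4

Derivation:
BFS from (row=3, col=4) until reaching (row=4, col=1):
  Distance 0: (row=3, col=4)
  Distance 1: (row=2, col=4), (row=3, col=3), (row=3, col=5), (row=4, col=4)
  Distance 2: (row=1, col=4), (row=2, col=3), (row=2, col=5), (row=3, col=2), (row=4, col=3), (row=4, col=5), (row=5, col=4)
  Distance 3: (row=0, col=4), (row=1, col=3), (row=1, col=5), (row=2, col=2), (row=3, col=1), (row=4, col=2), (row=5, col=3), (row=5, col=5), (row=6, col=4)
  Distance 4: (row=0, col=3), (row=0, col=5), (row=1, col=2), (row=2, col=1), (row=3, col=0), (row=4, col=1), (row=5, col=2), (row=6, col=3), (row=6, col=5), (row=7, col=4)  <- goal reached here
One shortest path (4 moves): (row=3, col=4) -> (row=3, col=3) -> (row=3, col=2) -> (row=3, col=1) -> (row=4, col=1)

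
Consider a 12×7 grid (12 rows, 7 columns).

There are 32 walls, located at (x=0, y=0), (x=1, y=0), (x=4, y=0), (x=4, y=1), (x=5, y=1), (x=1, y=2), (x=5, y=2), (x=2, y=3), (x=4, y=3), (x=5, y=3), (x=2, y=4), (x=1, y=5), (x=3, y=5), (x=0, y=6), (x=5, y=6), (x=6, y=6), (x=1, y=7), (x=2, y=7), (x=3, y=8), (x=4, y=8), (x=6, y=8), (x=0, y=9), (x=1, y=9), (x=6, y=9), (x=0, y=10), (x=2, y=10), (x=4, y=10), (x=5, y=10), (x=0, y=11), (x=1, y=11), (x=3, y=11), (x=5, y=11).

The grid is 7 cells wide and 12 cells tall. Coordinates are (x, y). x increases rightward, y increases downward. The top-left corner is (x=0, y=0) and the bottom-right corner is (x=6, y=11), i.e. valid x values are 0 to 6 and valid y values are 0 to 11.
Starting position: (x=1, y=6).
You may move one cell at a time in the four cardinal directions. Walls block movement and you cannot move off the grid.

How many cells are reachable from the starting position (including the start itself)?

BFS flood-fill from (x=1, y=6):
  Distance 0: (x=1, y=6)
  Distance 1: (x=2, y=6)
  Distance 2: (x=2, y=5), (x=3, y=6)
  Distance 3: (x=4, y=6), (x=3, y=7)
  Distance 4: (x=4, y=5), (x=4, y=7)
  Distance 5: (x=4, y=4), (x=5, y=5), (x=5, y=7)
  Distance 6: (x=3, y=4), (x=5, y=4), (x=6, y=5), (x=6, y=7), (x=5, y=8)
  Distance 7: (x=3, y=3), (x=6, y=4), (x=5, y=9)
  Distance 8: (x=3, y=2), (x=6, y=3), (x=4, y=9)
  Distance 9: (x=3, y=1), (x=2, y=2), (x=4, y=2), (x=6, y=2), (x=3, y=9)
  Distance 10: (x=3, y=0), (x=2, y=1), (x=6, y=1), (x=2, y=9), (x=3, y=10)
  Distance 11: (x=2, y=0), (x=6, y=0), (x=1, y=1), (x=2, y=8)
  Distance 12: (x=5, y=0), (x=0, y=1), (x=1, y=8)
  Distance 13: (x=0, y=2), (x=0, y=8)
  Distance 14: (x=0, y=3), (x=0, y=7)
  Distance 15: (x=1, y=3), (x=0, y=4)
  Distance 16: (x=1, y=4), (x=0, y=5)
Total reachable: 47 (grid has 52 open cells total)

Answer: Reachable cells: 47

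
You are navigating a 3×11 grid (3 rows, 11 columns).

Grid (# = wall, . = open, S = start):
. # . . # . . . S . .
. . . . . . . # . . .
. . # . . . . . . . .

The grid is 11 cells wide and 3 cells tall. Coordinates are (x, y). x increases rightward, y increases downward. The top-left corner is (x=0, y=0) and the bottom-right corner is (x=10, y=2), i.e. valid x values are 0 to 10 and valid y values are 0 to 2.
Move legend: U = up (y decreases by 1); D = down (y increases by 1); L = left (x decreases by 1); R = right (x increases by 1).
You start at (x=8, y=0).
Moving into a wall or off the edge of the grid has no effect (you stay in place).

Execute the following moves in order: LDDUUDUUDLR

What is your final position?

Start: (x=8, y=0)
  L (left): (x=8, y=0) -> (x=7, y=0)
  D (down): blocked, stay at (x=7, y=0)
  D (down): blocked, stay at (x=7, y=0)
  U (up): blocked, stay at (x=7, y=0)
  U (up): blocked, stay at (x=7, y=0)
  D (down): blocked, stay at (x=7, y=0)
  U (up): blocked, stay at (x=7, y=0)
  U (up): blocked, stay at (x=7, y=0)
  D (down): blocked, stay at (x=7, y=0)
  L (left): (x=7, y=0) -> (x=6, y=0)
  R (right): (x=6, y=0) -> (x=7, y=0)
Final: (x=7, y=0)

Answer: Final position: (x=7, y=0)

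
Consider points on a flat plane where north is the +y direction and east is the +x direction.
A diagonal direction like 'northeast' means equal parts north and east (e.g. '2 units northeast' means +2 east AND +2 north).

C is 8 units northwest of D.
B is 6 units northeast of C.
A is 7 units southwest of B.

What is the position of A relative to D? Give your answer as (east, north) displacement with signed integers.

Place D at the origin (east=0, north=0).
  C is 8 units northwest of D: delta (east=-8, north=+8); C at (east=-8, north=8).
  B is 6 units northeast of C: delta (east=+6, north=+6); B at (east=-2, north=14).
  A is 7 units southwest of B: delta (east=-7, north=-7); A at (east=-9, north=7).
Therefore A relative to D: (east=-9, north=7).

Answer: A is at (east=-9, north=7) relative to D.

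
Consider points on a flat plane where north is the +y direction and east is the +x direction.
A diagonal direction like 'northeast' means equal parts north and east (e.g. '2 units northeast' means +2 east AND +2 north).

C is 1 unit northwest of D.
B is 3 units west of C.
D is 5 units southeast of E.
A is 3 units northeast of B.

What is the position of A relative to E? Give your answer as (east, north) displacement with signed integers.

Place E at the origin (east=0, north=0).
  D is 5 units southeast of E: delta (east=+5, north=-5); D at (east=5, north=-5).
  C is 1 unit northwest of D: delta (east=-1, north=+1); C at (east=4, north=-4).
  B is 3 units west of C: delta (east=-3, north=+0); B at (east=1, north=-4).
  A is 3 units northeast of B: delta (east=+3, north=+3); A at (east=4, north=-1).
Therefore A relative to E: (east=4, north=-1).

Answer: A is at (east=4, north=-1) relative to E.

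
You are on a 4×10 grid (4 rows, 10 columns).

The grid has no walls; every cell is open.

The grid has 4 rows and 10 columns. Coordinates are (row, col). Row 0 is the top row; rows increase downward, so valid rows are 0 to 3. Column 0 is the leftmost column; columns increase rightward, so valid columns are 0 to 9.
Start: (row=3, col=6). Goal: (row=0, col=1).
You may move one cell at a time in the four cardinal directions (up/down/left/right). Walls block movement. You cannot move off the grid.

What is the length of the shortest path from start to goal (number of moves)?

Answer: Shortest path length: 8

Derivation:
BFS from (row=3, col=6) until reaching (row=0, col=1):
  Distance 0: (row=3, col=6)
  Distance 1: (row=2, col=6), (row=3, col=5), (row=3, col=7)
  Distance 2: (row=1, col=6), (row=2, col=5), (row=2, col=7), (row=3, col=4), (row=3, col=8)
  Distance 3: (row=0, col=6), (row=1, col=5), (row=1, col=7), (row=2, col=4), (row=2, col=8), (row=3, col=3), (row=3, col=9)
  Distance 4: (row=0, col=5), (row=0, col=7), (row=1, col=4), (row=1, col=8), (row=2, col=3), (row=2, col=9), (row=3, col=2)
  Distance 5: (row=0, col=4), (row=0, col=8), (row=1, col=3), (row=1, col=9), (row=2, col=2), (row=3, col=1)
  Distance 6: (row=0, col=3), (row=0, col=9), (row=1, col=2), (row=2, col=1), (row=3, col=0)
  Distance 7: (row=0, col=2), (row=1, col=1), (row=2, col=0)
  Distance 8: (row=0, col=1), (row=1, col=0)  <- goal reached here
One shortest path (8 moves): (row=3, col=6) -> (row=3, col=5) -> (row=3, col=4) -> (row=3, col=3) -> (row=3, col=2) -> (row=3, col=1) -> (row=2, col=1) -> (row=1, col=1) -> (row=0, col=1)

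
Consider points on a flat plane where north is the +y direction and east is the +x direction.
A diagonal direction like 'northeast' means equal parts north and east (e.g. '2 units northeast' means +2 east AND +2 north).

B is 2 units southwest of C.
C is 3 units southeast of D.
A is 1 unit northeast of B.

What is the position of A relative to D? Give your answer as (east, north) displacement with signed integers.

Answer: A is at (east=2, north=-4) relative to D.

Derivation:
Place D at the origin (east=0, north=0).
  C is 3 units southeast of D: delta (east=+3, north=-3); C at (east=3, north=-3).
  B is 2 units southwest of C: delta (east=-2, north=-2); B at (east=1, north=-5).
  A is 1 unit northeast of B: delta (east=+1, north=+1); A at (east=2, north=-4).
Therefore A relative to D: (east=2, north=-4).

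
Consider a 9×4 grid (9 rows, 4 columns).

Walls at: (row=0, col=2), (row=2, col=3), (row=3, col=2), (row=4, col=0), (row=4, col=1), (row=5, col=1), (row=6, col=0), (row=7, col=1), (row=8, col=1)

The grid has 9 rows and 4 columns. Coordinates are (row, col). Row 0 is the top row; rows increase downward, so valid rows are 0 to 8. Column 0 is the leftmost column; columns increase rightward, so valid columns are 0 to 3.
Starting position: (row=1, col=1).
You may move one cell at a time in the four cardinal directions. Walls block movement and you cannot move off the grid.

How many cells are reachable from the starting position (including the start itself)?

Answer: Reachable cells: 12

Derivation:
BFS flood-fill from (row=1, col=1):
  Distance 0: (row=1, col=1)
  Distance 1: (row=0, col=1), (row=1, col=0), (row=1, col=2), (row=2, col=1)
  Distance 2: (row=0, col=0), (row=1, col=3), (row=2, col=0), (row=2, col=2), (row=3, col=1)
  Distance 3: (row=0, col=3), (row=3, col=0)
Total reachable: 12 (grid has 27 open cells total)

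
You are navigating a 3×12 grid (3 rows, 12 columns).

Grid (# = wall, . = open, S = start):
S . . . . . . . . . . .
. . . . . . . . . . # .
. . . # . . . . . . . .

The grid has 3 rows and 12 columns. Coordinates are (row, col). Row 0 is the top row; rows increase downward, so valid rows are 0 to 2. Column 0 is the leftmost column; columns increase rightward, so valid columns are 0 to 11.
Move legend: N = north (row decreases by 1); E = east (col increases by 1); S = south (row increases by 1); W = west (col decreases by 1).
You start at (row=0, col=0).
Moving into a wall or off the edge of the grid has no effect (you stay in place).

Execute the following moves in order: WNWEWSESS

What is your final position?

Answer: Final position: (row=2, col=1)

Derivation:
Start: (row=0, col=0)
  W (west): blocked, stay at (row=0, col=0)
  N (north): blocked, stay at (row=0, col=0)
  W (west): blocked, stay at (row=0, col=0)
  E (east): (row=0, col=0) -> (row=0, col=1)
  W (west): (row=0, col=1) -> (row=0, col=0)
  S (south): (row=0, col=0) -> (row=1, col=0)
  E (east): (row=1, col=0) -> (row=1, col=1)
  S (south): (row=1, col=1) -> (row=2, col=1)
  S (south): blocked, stay at (row=2, col=1)
Final: (row=2, col=1)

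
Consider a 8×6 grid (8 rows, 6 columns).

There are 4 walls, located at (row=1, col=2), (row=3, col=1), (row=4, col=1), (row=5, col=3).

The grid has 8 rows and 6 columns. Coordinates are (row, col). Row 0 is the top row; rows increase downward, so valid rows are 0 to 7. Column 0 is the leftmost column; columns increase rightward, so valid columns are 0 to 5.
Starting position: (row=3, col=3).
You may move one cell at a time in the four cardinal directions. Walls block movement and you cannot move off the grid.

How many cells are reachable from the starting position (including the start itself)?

BFS flood-fill from (row=3, col=3):
  Distance 0: (row=3, col=3)
  Distance 1: (row=2, col=3), (row=3, col=2), (row=3, col=4), (row=4, col=3)
  Distance 2: (row=1, col=3), (row=2, col=2), (row=2, col=4), (row=3, col=5), (row=4, col=2), (row=4, col=4)
  Distance 3: (row=0, col=3), (row=1, col=4), (row=2, col=1), (row=2, col=5), (row=4, col=5), (row=5, col=2), (row=5, col=4)
  Distance 4: (row=0, col=2), (row=0, col=4), (row=1, col=1), (row=1, col=5), (row=2, col=0), (row=5, col=1), (row=5, col=5), (row=6, col=2), (row=6, col=4)
  Distance 5: (row=0, col=1), (row=0, col=5), (row=1, col=0), (row=3, col=0), (row=5, col=0), (row=6, col=1), (row=6, col=3), (row=6, col=5), (row=7, col=2), (row=7, col=4)
  Distance 6: (row=0, col=0), (row=4, col=0), (row=6, col=0), (row=7, col=1), (row=7, col=3), (row=7, col=5)
  Distance 7: (row=7, col=0)
Total reachable: 44 (grid has 44 open cells total)

Answer: Reachable cells: 44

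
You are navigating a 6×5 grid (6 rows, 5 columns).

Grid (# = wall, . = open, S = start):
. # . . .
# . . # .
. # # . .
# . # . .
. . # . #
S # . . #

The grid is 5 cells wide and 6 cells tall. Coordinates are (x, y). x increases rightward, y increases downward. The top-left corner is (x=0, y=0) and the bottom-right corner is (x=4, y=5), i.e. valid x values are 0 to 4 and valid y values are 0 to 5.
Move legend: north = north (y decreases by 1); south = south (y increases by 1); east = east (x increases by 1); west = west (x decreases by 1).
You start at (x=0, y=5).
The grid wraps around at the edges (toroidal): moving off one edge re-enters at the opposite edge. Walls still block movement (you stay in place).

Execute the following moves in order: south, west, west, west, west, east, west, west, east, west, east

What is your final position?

Start: (x=0, y=5)
  south (south): (x=0, y=5) -> (x=0, y=0)
  west (west): (x=0, y=0) -> (x=4, y=0)
  west (west): (x=4, y=0) -> (x=3, y=0)
  west (west): (x=3, y=0) -> (x=2, y=0)
  west (west): blocked, stay at (x=2, y=0)
  east (east): (x=2, y=0) -> (x=3, y=0)
  west (west): (x=3, y=0) -> (x=2, y=0)
  west (west): blocked, stay at (x=2, y=0)
  east (east): (x=2, y=0) -> (x=3, y=0)
  west (west): (x=3, y=0) -> (x=2, y=0)
  east (east): (x=2, y=0) -> (x=3, y=0)
Final: (x=3, y=0)

Answer: Final position: (x=3, y=0)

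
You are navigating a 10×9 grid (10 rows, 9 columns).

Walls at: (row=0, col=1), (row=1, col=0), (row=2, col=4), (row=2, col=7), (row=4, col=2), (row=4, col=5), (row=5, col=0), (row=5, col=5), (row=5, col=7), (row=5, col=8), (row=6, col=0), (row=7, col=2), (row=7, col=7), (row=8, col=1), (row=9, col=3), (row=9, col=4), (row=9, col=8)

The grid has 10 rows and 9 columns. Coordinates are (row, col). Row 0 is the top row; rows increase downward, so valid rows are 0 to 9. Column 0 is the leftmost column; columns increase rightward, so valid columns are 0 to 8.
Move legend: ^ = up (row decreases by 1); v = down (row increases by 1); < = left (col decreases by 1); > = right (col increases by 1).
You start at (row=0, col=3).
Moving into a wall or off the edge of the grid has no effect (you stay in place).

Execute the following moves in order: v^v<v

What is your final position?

Answer: Final position: (row=2, col=2)

Derivation:
Start: (row=0, col=3)
  v (down): (row=0, col=3) -> (row=1, col=3)
  ^ (up): (row=1, col=3) -> (row=0, col=3)
  v (down): (row=0, col=3) -> (row=1, col=3)
  < (left): (row=1, col=3) -> (row=1, col=2)
  v (down): (row=1, col=2) -> (row=2, col=2)
Final: (row=2, col=2)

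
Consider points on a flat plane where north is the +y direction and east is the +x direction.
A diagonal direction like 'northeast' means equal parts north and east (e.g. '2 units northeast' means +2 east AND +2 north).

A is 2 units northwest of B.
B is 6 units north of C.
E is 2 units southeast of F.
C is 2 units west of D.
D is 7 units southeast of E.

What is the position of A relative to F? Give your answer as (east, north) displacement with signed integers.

Answer: A is at (east=5, north=-1) relative to F.

Derivation:
Place F at the origin (east=0, north=0).
  E is 2 units southeast of F: delta (east=+2, north=-2); E at (east=2, north=-2).
  D is 7 units southeast of E: delta (east=+7, north=-7); D at (east=9, north=-9).
  C is 2 units west of D: delta (east=-2, north=+0); C at (east=7, north=-9).
  B is 6 units north of C: delta (east=+0, north=+6); B at (east=7, north=-3).
  A is 2 units northwest of B: delta (east=-2, north=+2); A at (east=5, north=-1).
Therefore A relative to F: (east=5, north=-1).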